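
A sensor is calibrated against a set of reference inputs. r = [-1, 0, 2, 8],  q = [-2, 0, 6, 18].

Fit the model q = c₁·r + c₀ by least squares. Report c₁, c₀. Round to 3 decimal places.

The normal equations are: 69·c₁ + 9·c₀ = 158;  9·c₁ + 4·c₀ = 22.
(Σr·r = 69, Σr = 9, Σ1 = 4, Σr·q = 158, Σq = 22.)
det = 69·4 − 9² = 195.
c₁ = (158·4 − 9·22)/195 = 434/195; c₀ = (69·22 − 9·158)/195 = 32/65.

c₁ = 2.226, c₀ = 0.492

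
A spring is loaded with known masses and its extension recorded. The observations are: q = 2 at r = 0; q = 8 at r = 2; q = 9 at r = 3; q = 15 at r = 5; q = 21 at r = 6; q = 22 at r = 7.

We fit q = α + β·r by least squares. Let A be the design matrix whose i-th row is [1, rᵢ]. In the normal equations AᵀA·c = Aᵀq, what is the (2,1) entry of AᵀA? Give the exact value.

Row 2 ↔ basis r, column 1 ↔ basis 1, so (AᵀA)_{2,1} = Σᵢ r = (0)·(1) + (2)·(1) + (3)·(1) + (5)·(1) + (6)·(1) + (7)·(1) = 23.

23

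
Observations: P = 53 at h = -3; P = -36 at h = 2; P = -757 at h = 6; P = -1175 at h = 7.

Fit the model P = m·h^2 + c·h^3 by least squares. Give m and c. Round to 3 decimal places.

m = -3.095, c = -2.985

Sums needed: Σh^2·h^2 = 3794, Σh^2·h^3 = 24372, Σh^3·h^3 = 165098.
For AᵀP: Σh^2·P = -84494, Σh^3·P = -568256.
AᵀA·[m, c]ᵀ = AᵀP becomes [[3794, 24372]; [24372, 165098]]·[m, c]ᵀ = [-84494, -568256]ᵀ.
Eliminating c: 165098·(row 1) − 24372·(row 2) gives 32387428·m = 165098·(-84494) − 24372·(-568256) = -100255180, so m = -25063795/8096857.
Then c = ((-568256) − 24372·(-25063795/8096857))/165098 = -24168874/8096857.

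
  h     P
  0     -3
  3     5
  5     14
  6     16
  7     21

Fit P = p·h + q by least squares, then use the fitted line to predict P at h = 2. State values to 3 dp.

With design matrix A, AᵀA = [[119, 21]; [21, 5]] and AᵀP = [328, 53]ᵀ.
Determinant 119·5 − 21² = 154.
p = (328·5 − 21·53)/154 = 527/154; q = (119·53 − 21·328)/154 = -83/22.
At h = 2: P̂ = (527/154)·(2) + (-83/22)·(1) = 43/14.

P̂ = 3.071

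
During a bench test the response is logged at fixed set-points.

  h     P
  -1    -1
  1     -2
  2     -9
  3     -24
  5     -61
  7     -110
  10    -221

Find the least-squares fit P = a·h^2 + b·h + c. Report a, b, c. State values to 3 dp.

a = -2.056, b = -1.573, c = 0.448

Setting ∂/∂a … = 0 gives: 13125·a + 1503·b + 189·c = -29270;  1503·a + 189·b + 27·c = -3376;  189·a + 27·b + 7·c = -428.
(Σh^2·h^2 = 13125, Σh^2·h = 1503, Σh^2 = 189, Σh·h = 189, Σh = 27, Σ1 = 7, Σh^2·P = -29270, Σh·P = -3376, ΣP = -428.)
Solving the 3×3 system (Gaussian elimination) gives a = -32647/15876, b = -10705/6804, c = 395/882.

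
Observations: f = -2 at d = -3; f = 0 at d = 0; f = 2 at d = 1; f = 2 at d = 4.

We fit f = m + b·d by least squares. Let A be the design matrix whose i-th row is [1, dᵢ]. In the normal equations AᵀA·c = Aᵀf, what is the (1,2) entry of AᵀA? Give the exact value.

Row 1 ↔ basis 1, column 2 ↔ basis d, so (AᵀA)_{1,2} = Σᵢ d = (1)·(-3) + (1)·(0) + (1)·(1) + (1)·(4) = 2.

2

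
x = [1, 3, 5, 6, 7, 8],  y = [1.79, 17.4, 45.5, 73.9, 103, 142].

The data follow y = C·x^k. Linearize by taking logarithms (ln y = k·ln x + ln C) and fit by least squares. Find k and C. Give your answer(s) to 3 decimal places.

With ln yᵢ as the transformed response and ln xᵢ as the regressor:
Σln x = 8.5252, Σ(ln x)² = 15.1183, Σln y = 21.1497, Σln x·ln y = 36.3161.
Equations: 15.1183·k + 8.5252·ln C = 36.3161;  8.5252·k + 6·ln C = 21.1497.
Solving (det = 18.0313): k = 2.08482, ln C = 0.56271, so C = exp(0.56271) = 1.75542.

k = 2.085, C = 1.755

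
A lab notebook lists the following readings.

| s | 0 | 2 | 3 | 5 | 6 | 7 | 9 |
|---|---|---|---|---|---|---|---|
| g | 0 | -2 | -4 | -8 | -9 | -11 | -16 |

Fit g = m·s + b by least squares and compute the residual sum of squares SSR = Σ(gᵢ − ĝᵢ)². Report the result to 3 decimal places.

SSR = 3.072

The normal equations are: 204·m + 32·b = -331;  32·m + 7·b = -50.
(Σs·s = 204, Σs = 32, Σ1 = 7, Σs·g = -331, Σg = -50.)
Eliminating b: 7·(row 1) − 32·(row 2) gives 404·m = 7·(-331) − 32·(-50) = -717, so m = -717/404.
Then b = ((-50) − 32·(-717/404))/7 = 98/101.
Residuals: -98/101, 117/202, 143/404, -39/404, 137/202, 183/404, -403/404; SSR = 1241/404.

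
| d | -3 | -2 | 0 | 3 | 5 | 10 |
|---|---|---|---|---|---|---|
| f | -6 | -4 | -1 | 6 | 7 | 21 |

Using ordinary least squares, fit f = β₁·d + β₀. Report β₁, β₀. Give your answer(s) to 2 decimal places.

β₁ = 2.01, β₀ = -0.53

The normal system AᵀA·[β₁, β₀]ᵀ = Aᵀf is [[147, 13]; [13, 6]]·[β₁, β₀]ᵀ = [289, 23]ᵀ.
det = 147·6 − 13² = 713.
β₁ = (289·6 − 13·23)/713 = 1435/713; β₀ = (147·23 − 13·289)/713 = -376/713.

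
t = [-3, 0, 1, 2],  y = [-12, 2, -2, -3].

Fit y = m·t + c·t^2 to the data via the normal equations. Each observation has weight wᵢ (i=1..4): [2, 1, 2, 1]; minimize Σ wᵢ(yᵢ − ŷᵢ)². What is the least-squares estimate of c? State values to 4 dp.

Forming XᵀWX = [[24, -44]; [-44, 180]] and XᵀWy = [62, -232]ᵀ gives XᵀWX·[m, c]ᵀ = XᵀWy.
det = 24·180 − (-44)² = 2384.
m = (62·180 − (-44)·(-232))/2384 = 119/298; c = (24·(-232) − (-44)·62)/2384 = -355/298.

c = -1.1913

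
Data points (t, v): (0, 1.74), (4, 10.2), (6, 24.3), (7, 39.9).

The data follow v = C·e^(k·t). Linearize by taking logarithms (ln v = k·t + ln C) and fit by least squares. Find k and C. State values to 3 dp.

k = 0.445, C = 1.730

With ln vᵢ as the transformed response and tᵢ as the regressor:
XᵀX = [[101.0000, 17.0000]; [17.0000, 4]], rhs = [54.2370, 9.7531]ᵀ  (here Σt = 17.0000, Σ(t)² = 101.0000, Σln v = 9.7531, Σt·ln v = 54.2370).
Δ = 101.0000·4 − (17.0000)² = 115.0000; k = (54.2370·4 − 17.0000·9.7531)/115.0000 = 0.44474, ln C = (101.0000·9.7531 − 17.0000·54.2370)/115.0000 = 0.54814, so C = exp(0.54814) = 1.73003.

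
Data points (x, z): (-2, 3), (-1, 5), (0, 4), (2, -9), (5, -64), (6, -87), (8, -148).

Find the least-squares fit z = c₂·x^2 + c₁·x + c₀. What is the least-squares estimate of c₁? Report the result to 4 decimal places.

The normal system MᵀM·[c₂, c₁, c₀]ᵀ = Mᵀz is [[6050, 852, 134]; [852, 134, 18]; [134, 18, 7]]·[c₂, c₁, c₀]ᵀ = [-14223, -2055, -296]ᵀ.
Solving the 3×3 system (Gaussian elimination) gives c₂ = -47003/24094, c₁ = -83493/24094, c₀ = 47818/12047.

c₁ = -3.4653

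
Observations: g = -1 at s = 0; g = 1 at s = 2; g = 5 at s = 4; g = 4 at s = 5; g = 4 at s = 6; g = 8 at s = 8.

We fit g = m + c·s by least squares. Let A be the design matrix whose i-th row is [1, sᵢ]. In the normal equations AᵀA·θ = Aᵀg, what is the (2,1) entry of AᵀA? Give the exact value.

25

Row 2 ↔ basis s, column 1 ↔ basis 1, so (AᵀA)_{2,1} = Σᵢ s = (0)·(1) + (2)·(1) + (4)·(1) + (5)·(1) + (6)·(1) + (8)·(1) = 25.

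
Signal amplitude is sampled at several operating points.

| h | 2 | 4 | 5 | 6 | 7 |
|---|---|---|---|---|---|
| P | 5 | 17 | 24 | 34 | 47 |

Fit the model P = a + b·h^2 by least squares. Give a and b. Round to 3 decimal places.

a = 1.477, b = 0.920

Entries of MᵀM: Σ1 = 5, Σh^2 = 130, Σh^2·h^2 = 4594.
Moment sums: ΣP = 127, Σh^2·P = 4419.
So MᵀM·[a, b]ᵀ = MᵀP: [[5, 130]; [130, 4594]]·[a, b]ᵀ = [127, 4419]ᵀ.
Δ = 5·4594 − 130² = 6070.
a = (127·4594 − 130·4419)/6070 = 4484/3035; b = (5·4419 − 130·127)/6070 = 1117/1214.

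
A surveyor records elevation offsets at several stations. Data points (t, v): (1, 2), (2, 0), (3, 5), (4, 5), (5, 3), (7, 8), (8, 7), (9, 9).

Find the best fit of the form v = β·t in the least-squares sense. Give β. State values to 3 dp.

Setting ∂/∂β … = 0 gives: 249·β = 245.
(Σt·t = 249, Σt·v = 245.)
Hence β = 245 / 249 ≈ 0.983936.

β = 0.984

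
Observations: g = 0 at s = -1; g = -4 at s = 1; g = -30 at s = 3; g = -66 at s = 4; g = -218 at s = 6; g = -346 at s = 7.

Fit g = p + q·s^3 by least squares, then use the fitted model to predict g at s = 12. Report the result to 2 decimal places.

Setting ∂/∂p … = 0 gives: 6·p + 650·q = -664;  650·p + 169132·q = -170804.
det = 6·169132 − 650² = 592292.
p = ((-664)·169132 − 650·(-170804))/592292 = -320262/148073; q = (6·(-170804) − 650·(-664))/592292 = -148306/148073.
At s = 12: ĝ = (-320262/148073)·(1) + (-148306/148073)·(1728) = -256593030/148073.

ĝ = -1732.88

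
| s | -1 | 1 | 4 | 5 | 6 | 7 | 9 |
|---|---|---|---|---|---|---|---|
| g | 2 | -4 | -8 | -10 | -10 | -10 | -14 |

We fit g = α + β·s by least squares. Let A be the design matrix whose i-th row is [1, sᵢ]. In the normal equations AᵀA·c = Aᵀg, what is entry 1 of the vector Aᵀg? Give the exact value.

Entry 1 ↔ basis 1, so (Aᵀg)_{1} = Σᵢ gᵢ = (1)·(2) + (1)·(-4) + (1)·(-8) + (1)·(-10) + (1)·(-10) + (1)·(-10) + (1)·(-14) = -54.

-54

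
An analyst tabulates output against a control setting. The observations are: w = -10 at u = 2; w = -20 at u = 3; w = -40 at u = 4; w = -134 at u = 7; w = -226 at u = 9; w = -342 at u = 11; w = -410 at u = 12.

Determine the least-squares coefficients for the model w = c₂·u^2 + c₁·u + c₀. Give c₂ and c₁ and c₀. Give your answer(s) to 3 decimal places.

From the data, Σu^2·u^2 = 44692, Σu^2·u = 4230, Σu^2 = 424, Σu·u = 424, Σu = 48, Σ1 = 7.
For Mᵀw: Σu^2·w = -126154, Σu·w = -11894, Σw = -1182.
MᵀM·[c₂, c₁, c₀]ᵀ = Mᵀw becomes [[44692, 4230, 424]; [4230, 424, 48]; [424, 48, 7]]·[c₂, c₁, c₀]ᵀ = [-126154, -11894, -1182]ᵀ.
Row-reducing yields c₂ = -41059/13503, c₁ = 11043/4501, c₀ = -20246/13503.

c₂ = -3.041, c₁ = 2.453, c₀ = -1.499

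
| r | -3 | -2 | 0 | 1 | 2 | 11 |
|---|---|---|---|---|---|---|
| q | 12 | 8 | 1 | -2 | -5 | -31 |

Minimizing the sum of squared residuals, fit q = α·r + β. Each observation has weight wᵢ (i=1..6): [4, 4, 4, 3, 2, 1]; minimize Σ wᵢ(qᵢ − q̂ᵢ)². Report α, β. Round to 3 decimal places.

Sums needed: Σwᵢ·r·r = 184, Σwᵢ·r = -2, Σwᵢ·1 = 18.
Moment sums: Σwᵢ·r·q = -575, Σwᵢ·q = 37.
So AᵀWA·[α, β]ᵀ = AᵀWq: [[184, -2]; [-2, 18]]·[α, β]ᵀ = [-575, 37]ᵀ.
det = 184·18 − (-2)² = 3308.
α = ((-575)·18 − (-2)·37)/3308 = -2569/827; β = (184·37 − (-2)·(-575))/3308 = 2829/1654.

α = -3.106, β = 1.710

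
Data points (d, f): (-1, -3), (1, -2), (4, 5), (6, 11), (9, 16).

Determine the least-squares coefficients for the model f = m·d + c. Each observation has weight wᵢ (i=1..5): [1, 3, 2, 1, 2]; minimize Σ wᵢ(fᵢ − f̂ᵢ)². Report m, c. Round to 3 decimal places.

With design matrix X, XᵀWX = [[234, 34]; [34, 9]] and XᵀWf = [391, 44]ᵀ.
det = 234·9 − 34² = 950.
m = (391·9 − 34·44)/950 = 2023/950; c = (234·44 − 34·391)/950 = -1499/475.

m = 2.129, c = -3.156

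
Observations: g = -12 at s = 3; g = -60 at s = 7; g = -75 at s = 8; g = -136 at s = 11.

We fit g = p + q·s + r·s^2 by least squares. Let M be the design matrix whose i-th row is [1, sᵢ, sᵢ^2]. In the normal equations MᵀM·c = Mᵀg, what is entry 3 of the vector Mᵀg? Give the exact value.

Entry 3 ↔ basis s^2, so (Mᵀg)_{3} = Σᵢ (s^2)·gᵢ = (9)·(-12) + (49)·(-60) + (64)·(-75) + (121)·(-136) = -24304.

-24304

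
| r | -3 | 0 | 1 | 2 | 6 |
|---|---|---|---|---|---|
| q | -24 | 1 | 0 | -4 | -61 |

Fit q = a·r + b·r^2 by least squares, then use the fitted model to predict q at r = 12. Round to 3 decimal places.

q̂ = -267.376

The normal equations are: 50·a + 198·b = -302;  198·a + 1394·b = -2428.
(Σr·r = 50, Σr·r^2 = 198, Σr^2·r^2 = 1394, Σr·q = -302, Σr^2·q = -2428.)
Eliminating b: 1394·(row 1) − 198·(row 2) gives 30496·a = 1394·(-302) − 198·(-2428) = 59756, so a = 14939/7624.
Then b = ((-2428) − 198·(14939/7624))/1394 = -15401/7624.
At r = 12: q̂ = (14939/7624)·(12) + (-15401/7624)·(144) = -509619/1906.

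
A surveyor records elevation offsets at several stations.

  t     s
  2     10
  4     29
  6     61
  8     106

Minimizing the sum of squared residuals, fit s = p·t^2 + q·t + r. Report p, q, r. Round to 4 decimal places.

p = 1.6250, q = -0.2500, r = 4.0000

Setting ∂/∂p … = 0 gives: 5664·p + 800·q + 120·r = 9484;  800·p + 120·q + 20·r = 1350;  120·p + 20·q + 4·r = 206.
(Σt^2·t^2 = 5664, Σt^2·t = 800, Σt^2 = 120, Σt·t = 120, Σt = 20, Σ1 = 4, Σt^2·s = 9484, Σt·s = 1350, Σs = 206.)
Inverting the 3×3 Gram matrix, [p, q, r]ᵀ = [13/8, -1/4, 4]ᵀ.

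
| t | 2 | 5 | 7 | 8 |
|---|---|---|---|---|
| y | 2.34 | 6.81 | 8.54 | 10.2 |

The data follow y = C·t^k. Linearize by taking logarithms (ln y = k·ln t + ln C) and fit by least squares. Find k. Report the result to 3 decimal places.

k = 1.053

Linearized form: ln y = k·ln t + ln C. From the 4 transformed points,
XᵀX = [[11.1814, 6.3279]; [6.3279, 4]], rhs = [12.6796, 7.2357]ᵀ  (here Σln t = 6.3279, Σ(ln t)² = 11.1814, Σln y = 7.2357, Σln t·ln y = 12.6796).
Slope k = (n·Σln t·ln y − Σln t·Σln y)/(n·Σ(ln t)² − (Σln t)²) = (4·12.6796 − 6.3279·7.2357)/4.6828 = 1.05309; ln C = (Σln y − k·Σln t)/n = 0.14295.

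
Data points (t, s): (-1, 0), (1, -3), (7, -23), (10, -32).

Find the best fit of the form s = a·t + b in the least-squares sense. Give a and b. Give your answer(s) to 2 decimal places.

Normal-equation sums: Σt·t = 151, Σt = 17, Σ1 = 4.
Moment sums: Σt·s = -484, Σs = -58.
So XᵀX·[a, b]ᵀ = Xᵀs: [[151, 17]; [17, 4]]·[a, b]ᵀ = [-484, -58]ᵀ.
Δ = 151·4 − 17² = 315.
a = ((-484)·4 − 17·(-58))/315 = -190/63; b = (151·(-58) − 17·(-484))/315 = -106/63.

a = -3.02, b = -1.68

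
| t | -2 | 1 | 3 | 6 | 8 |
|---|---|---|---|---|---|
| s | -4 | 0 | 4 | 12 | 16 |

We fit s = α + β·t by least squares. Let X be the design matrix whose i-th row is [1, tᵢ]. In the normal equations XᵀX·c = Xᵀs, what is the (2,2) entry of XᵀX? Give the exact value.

Row 2 ↔ basis t, column 2 ↔ basis t, so (XᵀX)_{2,2} = Σᵢ (t)·(t) = (-2)·(-2) + (1)·(1) + (3)·(3) + (6)·(6) + (8)·(8) = 114.

114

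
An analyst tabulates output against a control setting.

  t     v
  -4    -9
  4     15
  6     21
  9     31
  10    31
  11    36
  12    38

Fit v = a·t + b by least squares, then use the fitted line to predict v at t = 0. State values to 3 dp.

v̂ = 3.059

Normal-equation sums: Σt·t = 514, Σt = 48, Σ1 = 7.
Right-hand side: Σt·v = 1663, Σv = 163.
Normal equations: [[514, 48]; [48, 7]]·[a, b]ᵀ = [1663, 163]ᵀ.
Δ = 514·7 − 48² = 1294.
a = (1663·7 − 48·163)/1294 = 3817/1294; b = (514·163 − 48·1663)/1294 = 1979/647.
At t = 0: v̂ = (3817/1294)·(0) + (1979/647)·(1) = 1979/647.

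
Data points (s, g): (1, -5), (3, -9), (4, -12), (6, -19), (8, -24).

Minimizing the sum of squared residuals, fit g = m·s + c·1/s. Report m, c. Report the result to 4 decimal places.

Sums needed: Σs·s = 126, Σs·1/s = 5, Σ1/s·1/s = 701/576.
And Σs·g = -386, Σ1/s·g = -103/6.
det = 126·(701/576) − 5² = 4107/32.
m = ((-386)·(701/576) − 5·(-103/6))/(4107/32) = -110573/36963; c = (126·(-103/6) − 5·(-386))/(4107/32) = -7456/4107.

m = -2.9915, c = -1.8154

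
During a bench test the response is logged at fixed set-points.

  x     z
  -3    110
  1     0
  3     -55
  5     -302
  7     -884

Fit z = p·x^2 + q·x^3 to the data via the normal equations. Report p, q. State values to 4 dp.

Setting ∂/∂p … = 0 gives: 3189·p + 19933·q = -50371;  19933·p + 134733·q = -345417.
(Σx^2·x^2 = 3189, Σx^2·x^3 = 19933, Σx^3·x^3 = 134733, Σx^2·z = -50371, Σx^3·z = -345417.)
Determinant 3189·134733 − 19933² = 32339048.
p = ((-50371)·134733 − 19933·(-345417))/32339048 = 49280559/16169524; q = (3189·(-345417) − 19933·(-50371))/32339048 = -48744835/16169524.

p = 3.0477, q = -3.0146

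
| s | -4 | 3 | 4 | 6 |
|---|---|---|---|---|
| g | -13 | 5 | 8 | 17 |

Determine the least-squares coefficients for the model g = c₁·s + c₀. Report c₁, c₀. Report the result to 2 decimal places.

With design matrix M, MᵀM = [[77, 9]; [9, 4]] and Mᵀg = [201, 17]ᵀ.
Eliminating c₀: 4·(row 1) − 9·(row 2) gives 227·c₁ = 4·201 − 9·17 = 651, so c₁ = 651/227.
Then c₀ = (17 − 9·(651/227))/4 = -500/227.

c₁ = 2.87, c₀ = -2.20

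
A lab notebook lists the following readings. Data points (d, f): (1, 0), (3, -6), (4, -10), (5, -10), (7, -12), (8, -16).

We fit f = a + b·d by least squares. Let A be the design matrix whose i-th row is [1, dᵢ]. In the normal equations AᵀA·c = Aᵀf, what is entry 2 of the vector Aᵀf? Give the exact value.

Entry 2 ↔ basis d, so (Aᵀf)_{2} = Σᵢ (d)·fᵢ = (1)·(0) + (3)·(-6) + (4)·(-10) + (5)·(-10) + (7)·(-12) + (8)·(-16) = -320.

-320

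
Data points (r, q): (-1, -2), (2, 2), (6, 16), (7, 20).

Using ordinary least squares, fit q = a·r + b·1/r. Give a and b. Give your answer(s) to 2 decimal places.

Entries of XᵀX: Σr·r = 90, Σr·1/r = 4, Σ1/r·1/r = 1145/882.
And Σr·q = 242, Σ1/r·q = 179/21.
XᵀX·[a, b]ᵀ = Xᵀq becomes [[90, 4]; [4, 1145/882]]·[a, b]ᵀ = [242, 179/21]ᵀ.
det = 90·(1145/882) − 4² = 4941/49.
a = (242·(1145/882) − 4·(179/21))/(4941/49) = 123509/44469; b = (90·(179/21) − 4·242)/(4941/49) = -9842/4941.

a = 2.78, b = -1.99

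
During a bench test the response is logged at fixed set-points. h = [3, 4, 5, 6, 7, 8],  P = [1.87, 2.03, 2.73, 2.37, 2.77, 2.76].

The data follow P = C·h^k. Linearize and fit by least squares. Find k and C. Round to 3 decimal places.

With ln Pᵢ as the transformed response and ln hᵢ as the regressor:
Σln h = 9.9115, Σ(ln h)² = 17.0401, Σln P = 5.2352, Σln h·ln P = 8.9254.
Equations: 17.0401·k + 9.9115·ln C = 8.9254;  9.9115·k + 6·ln C = 5.2352.
Δ = 17.0401·6 − (9.9115)² = 4.0036; k = (8.9254·6 − 9.9115·5.2352)/4.0036 = 0.41544, ln C = (17.0401·5.2352 − 9.9115·8.9254)/4.0036 = 0.18627, so C = exp(0.18627) = 1.20475.

k = 0.415, C = 1.205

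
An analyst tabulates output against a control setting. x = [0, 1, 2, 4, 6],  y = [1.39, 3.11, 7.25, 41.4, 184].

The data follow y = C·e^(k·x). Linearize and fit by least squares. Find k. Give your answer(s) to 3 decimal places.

With ln yᵢ as the transformed response and xᵢ as the regressor:
Σx = 13.0000, Σ(x)² = 57.0000, Σln y = 12.3831, Σx·ln y = 51.2794.
Equations: 57.0000·k + 13.0000·ln C = 51.2794;  13.0000·k + 5·ln C = 12.3831.
Δ = 57.0000·5 − (13.0000)² = 116.0000; k = (51.2794·5 − 13.0000·12.3831)/116.0000 = 0.82255, ln C = (57.0000·12.3831 − 13.0000·51.2794)/116.0000 = 0.33800.

k = 0.823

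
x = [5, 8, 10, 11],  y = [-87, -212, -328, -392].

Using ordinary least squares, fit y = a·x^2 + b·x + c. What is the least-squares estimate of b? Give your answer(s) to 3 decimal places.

b = -2.856

With design matrix A, AᵀA = [[29362, 2968, 310]; [2968, 310, 34]; [310, 34, 4]] and Aᵀy = [-95975, -9723, -1019]ᵀ.
Inverting the 3×3 Gram matrix, [a, b, c]ᵀ = [-397/132, -377/132, 115/44]ᵀ.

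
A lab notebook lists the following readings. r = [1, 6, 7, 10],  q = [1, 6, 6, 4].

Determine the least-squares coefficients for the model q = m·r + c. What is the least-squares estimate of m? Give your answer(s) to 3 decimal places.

m = 0.405

From the data, Σr·r = 186, Σr = 24, Σ1 = 4.
Right-hand side: Σr·q = 119, Σq = 17.
det = 186·4 − 24² = 168.
m = (119·4 − 24·17)/168 = 17/42; c = (186·17 − 24·119)/168 = 51/28.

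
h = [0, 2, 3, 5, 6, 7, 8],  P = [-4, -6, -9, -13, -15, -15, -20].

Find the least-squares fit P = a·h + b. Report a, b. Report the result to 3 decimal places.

Entries of AᵀA: Σh·h = 187, Σh = 31, Σ1 = 7.
For AᵀP: Σh·P = -459, ΣP = -82.
So AᵀA·[a, b]ᵀ = AᵀP: [[187, 31]; [31, 7]]·[a, b]ᵀ = [-459, -82]ᵀ.
Δ = 187·7 − 31² = 348.
a = ((-459)·7 − 31·(-82))/348 = -671/348; b = (187·(-82) − 31·(-459))/348 = -1105/348.

a = -1.928, b = -3.175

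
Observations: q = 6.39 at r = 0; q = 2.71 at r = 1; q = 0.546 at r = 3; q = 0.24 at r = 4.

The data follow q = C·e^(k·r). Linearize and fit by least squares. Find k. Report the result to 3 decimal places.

Let Y = ln q. Fitting Y = k·r + ln C by least squares:
Sums: Σr = 8.0000, Σ(r)² = 26.0000, Σln q = 0.8194, Σr·ln q = -6.5269.
Normal system: [[26.0000, 8.0000]; [8.0000, 4]]·[k, ln C]ᵀ = [-6.5269, 0.8194]ᵀ.
Δ = 26.0000·4 − (8.0000)² = 40.0000; k = (-6.5269·4 − 8.0000·0.8194)/40.0000 = -0.81658, ln C = (26.0000·0.8194 − 8.0000·-6.5269)/40.0000 = 1.83801.

k = -0.817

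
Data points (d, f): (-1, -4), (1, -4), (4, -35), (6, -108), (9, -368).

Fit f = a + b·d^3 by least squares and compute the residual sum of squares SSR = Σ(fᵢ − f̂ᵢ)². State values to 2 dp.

The normal system AᵀA·[a, b]ᵀ = Aᵀf is [[5, 1009]; [1009, 582195]]·[a, b]ᵀ = [-519, -293840]ᵀ.
Δ = 5·582195 − 1009² = 1892894.
a = ((-519)·582195 − 1009·(-293840))/1892894 = -5674645/1892894; b = (5·(-293840) − 1009·(-519))/1892894 = -945529/1892894.
Residuals: -1421230/946447, -475701/946447, -62789/1892894, 5476357/1892894, -809853/946447; SSR = 21978315/1892894.

SSR = 11.61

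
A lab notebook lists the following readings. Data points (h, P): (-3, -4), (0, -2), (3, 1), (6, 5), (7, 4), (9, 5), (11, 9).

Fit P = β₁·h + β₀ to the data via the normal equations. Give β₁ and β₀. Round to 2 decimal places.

β₁ = 0.88, β₀ = -1.60

MᵀM·[β₁, β₀]ᵀ = MᵀP reads: 305·β₁ + 33·β₀ = 217;  33·β₁ + 7·β₀ = 18.
Δ = 305·7 − 33² = 1046.
β₁ = (217·7 − 33·18)/1046 = 925/1046; β₀ = (305·18 − 33·217)/1046 = -1671/1046.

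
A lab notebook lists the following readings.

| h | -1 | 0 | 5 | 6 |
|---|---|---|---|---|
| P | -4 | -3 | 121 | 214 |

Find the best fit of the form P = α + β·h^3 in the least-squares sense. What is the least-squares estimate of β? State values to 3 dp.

The normal equations are: 4·α + 340·β = 328;  340·α + 62282·β = 61353.
Determinant 4·62282 − 340² = 133528.
α = (328·62282 − 340·61353)/133528 = -107881/33382; β = (4·61353 − 340·328)/133528 = 33473/33382.

β = 1.003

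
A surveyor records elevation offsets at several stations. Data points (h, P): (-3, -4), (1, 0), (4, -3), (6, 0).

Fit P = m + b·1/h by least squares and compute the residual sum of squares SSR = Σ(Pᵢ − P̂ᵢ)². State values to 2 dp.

SSR = 5.98

Sums needed: Σ1 = 4, Σ1/h = 13/12, Σ1/h·1/h = 173/144.
Moment sums: ΣP = -7, Σ1/h·P = 7/12.
Normal equations: [[4, 13/12]; [13/12, 173/144]]·[m, b]ᵀ = [-7, 7/12]ᵀ.
Δ = 4·(173/144) − (13/12)² = 523/144.
m = ((-7)·(173/144) − (13/12)·(7/12))/(523/144) = -1302/523; b = (4·(7/12) − (13/12)·(-7))/(523/144) = 1428/523.
Residuals: -314/523, -126/523, -624/523, 1064/523; SSR = 3128/523.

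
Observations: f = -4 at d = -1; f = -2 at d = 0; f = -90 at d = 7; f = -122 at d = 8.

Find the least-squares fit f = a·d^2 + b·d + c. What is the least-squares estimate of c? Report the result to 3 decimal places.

c = -0.823

From the data, Σd^2·d^2 = 6498, Σd^2·d = 854, Σd^2 = 114, Σd·d = 114, Σd = 14, Σ1 = 4.
For Aᵀf: Σd^2·f = -12222, Σd·f = -1602, Σf = -218.
Inverting the 3×3 Gram matrix, [a, b, c]ᵀ = [-17/8, 1023/520, -107/130]ᵀ.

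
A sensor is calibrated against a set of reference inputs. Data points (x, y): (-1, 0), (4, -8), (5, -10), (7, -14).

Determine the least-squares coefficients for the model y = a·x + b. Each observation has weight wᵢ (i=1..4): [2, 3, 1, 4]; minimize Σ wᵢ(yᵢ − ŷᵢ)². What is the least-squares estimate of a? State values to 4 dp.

a = -1.7538

Sums needed: Σwᵢ·x·x = 271, Σwᵢ·x = 43, Σwᵢ·1 = 10.
And Σwᵢ·x·y = -538, Σwᵢ·y = -90.
MᵀWM·[a, b]ᵀ = MᵀWy becomes [[271, 43]; [43, 10]]·[a, b]ᵀ = [-538, -90]ᵀ.
Determinant 271·10 − 43² = 861.
a = ((-538)·10 − 43·(-90))/861 = -1510/861; b = (271·(-90) − 43·(-538))/861 = -1256/861.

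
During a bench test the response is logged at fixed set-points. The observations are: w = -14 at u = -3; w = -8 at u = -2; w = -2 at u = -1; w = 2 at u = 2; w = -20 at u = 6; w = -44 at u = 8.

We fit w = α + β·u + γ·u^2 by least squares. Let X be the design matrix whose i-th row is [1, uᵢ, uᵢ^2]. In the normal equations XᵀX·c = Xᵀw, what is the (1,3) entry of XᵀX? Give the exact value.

118

Row 1 ↔ basis 1, column 3 ↔ basis u^2, so (XᵀX)_{1,3} = Σᵢ u^2 = (1)·(9) + (1)·(4) + (1)·(1) + (1)·(4) + (1)·(36) + (1)·(64) = 118.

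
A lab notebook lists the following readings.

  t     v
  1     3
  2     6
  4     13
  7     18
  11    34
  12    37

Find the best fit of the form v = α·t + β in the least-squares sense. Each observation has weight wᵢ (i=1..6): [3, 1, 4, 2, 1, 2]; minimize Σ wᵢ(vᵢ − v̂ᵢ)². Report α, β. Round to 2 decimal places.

α = 3.02, β = -0.02

The normal system MᵀWM·[α, β]ᵀ = MᵀWv is [[578, 70]; [70, 13]]·[α, β]ᵀ = [1743, 211]ᵀ.
Eliminating β: 13·(row 1) − 70·(row 2) gives 2614·α = 13·1743 − 70·211 = 7889, so α = 7889/2614.
Then β = (211 − 70·(7889/2614))/13 = -26/1307.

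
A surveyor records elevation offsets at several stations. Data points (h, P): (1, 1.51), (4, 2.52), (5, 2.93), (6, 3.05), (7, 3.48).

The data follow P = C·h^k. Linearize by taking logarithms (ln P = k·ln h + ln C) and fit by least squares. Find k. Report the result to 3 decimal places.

With ln Pᵢ as the transformed response and ln hᵢ as the regressor:
Σln h = 6.7334, Σ(ln h)² = 11.5091, Σln P = 4.7735, Σln h·ln P = 7.4361.
Normal system: [[11.5091, 6.7334]; [6.7334, 5]]·[k, ln C]ᵀ = [7.4361, 4.7735]ᵀ.
Δ = 11.5091·5 − (6.7334)² = 12.2067; k = (7.4361·5 − 6.7334·4.7735)/12.2067 = 0.41276, ln C = (11.5091·4.7735 − 6.7334·7.4361)/12.2067 = 0.39885.

k = 0.413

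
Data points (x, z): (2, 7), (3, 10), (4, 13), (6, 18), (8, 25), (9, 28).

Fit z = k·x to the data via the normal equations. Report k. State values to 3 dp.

The normal equations are: 210·k = 656.
Hence k = 656 / 210 ≈ 3.12381.

k = 3.124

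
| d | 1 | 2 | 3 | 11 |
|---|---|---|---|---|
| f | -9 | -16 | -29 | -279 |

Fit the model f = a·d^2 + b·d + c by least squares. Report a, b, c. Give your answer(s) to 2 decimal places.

With design matrix A, AᵀA = [[14739, 1367, 135]; [1367, 135, 17]; [135, 17, 4]] and Aᵀf = [-34093, -3197, -333]ᵀ.
Row-reducing yields a = -20731/9722, b = -13981/9722, c = -25133/4861.

a = -2.13, b = -1.44, c = -5.17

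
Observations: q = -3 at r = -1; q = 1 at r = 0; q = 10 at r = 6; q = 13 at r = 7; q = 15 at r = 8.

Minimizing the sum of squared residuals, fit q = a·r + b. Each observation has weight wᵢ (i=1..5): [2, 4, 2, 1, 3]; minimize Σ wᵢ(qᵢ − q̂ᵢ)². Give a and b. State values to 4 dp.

a = 1.8142, b = 0.1348

From the data, Σwᵢ·r·r = 315, Σwᵢ·r = 41, Σwᵢ·1 = 12.
Right-hand side: Σwᵢ·r·q = 577, Σwᵢ·q = 76.
Determinant 315·12 − 41² = 2099.
a = (577·12 − 41·76)/2099 = 3808/2099; b = (315·76 − 41·577)/2099 = 283/2099.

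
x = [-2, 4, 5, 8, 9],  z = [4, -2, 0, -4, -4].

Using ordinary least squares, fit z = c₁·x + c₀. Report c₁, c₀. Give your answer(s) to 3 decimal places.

Normal-equation sums: Σx·x = 190, Σx = 24, Σ1 = 5.
Moment sums: Σx·z = -84, Σz = -6.
Eliminating c₀: 5·(row 1) − 24·(row 2) gives 374·c₁ = 5·(-84) − 24·(-6) = -276, so c₁ = -138/187.
Then c₀ = ((-6) − 24·(-138/187))/5 = 438/187.

c₁ = -0.738, c₀ = 2.342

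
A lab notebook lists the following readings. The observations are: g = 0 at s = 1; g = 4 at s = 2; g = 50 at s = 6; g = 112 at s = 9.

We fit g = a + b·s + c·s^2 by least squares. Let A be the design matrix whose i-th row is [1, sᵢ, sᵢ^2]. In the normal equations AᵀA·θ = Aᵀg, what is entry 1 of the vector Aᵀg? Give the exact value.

Entry 1 ↔ basis 1, so (Aᵀg)_{1} = Σᵢ gᵢ = (1)·(0) + (1)·(4) + (1)·(50) + (1)·(112) = 166.

166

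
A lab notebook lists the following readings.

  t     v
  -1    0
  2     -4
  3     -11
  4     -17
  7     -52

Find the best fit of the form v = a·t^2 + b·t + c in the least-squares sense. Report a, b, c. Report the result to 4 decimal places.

With design matrix X, XᵀX = [[2755, 441, 79]; [441, 79, 15]; [79, 15, 5]] and Xᵀv = [-2935, -473, -84]ᵀ.
Row-reducing yields a = -1409/1414, b = -737/1414, c = 359/707.

a = -0.9965, b = -0.5212, c = 0.5078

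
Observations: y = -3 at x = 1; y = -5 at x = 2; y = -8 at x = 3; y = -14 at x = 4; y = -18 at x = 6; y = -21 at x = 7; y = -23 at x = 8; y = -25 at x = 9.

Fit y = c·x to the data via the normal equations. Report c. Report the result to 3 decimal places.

Entries of MᵀM: Σx·x = 260.
For Mᵀy: Σx·y = -757.
Normal equations: [[260]]·[c]ᵀ = [-757]ᵀ.
c = (-757)/260 = -2.91154.

c = -2.912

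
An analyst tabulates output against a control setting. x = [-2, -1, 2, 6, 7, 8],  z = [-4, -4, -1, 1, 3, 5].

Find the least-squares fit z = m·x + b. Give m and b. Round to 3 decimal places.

Normal-equation sums: Σx·x = 158, Σx = 20, Σ1 = 6.
And Σx·z = 77, Σz = 0.
Eliminating b: 6·(row 1) − 20·(row 2) gives 548·m = 6·77 − 20·0 = 462, so m = 231/274.
Then b = (0 − 20·(231/274))/6 = -385/137.

m = 0.843, b = -2.810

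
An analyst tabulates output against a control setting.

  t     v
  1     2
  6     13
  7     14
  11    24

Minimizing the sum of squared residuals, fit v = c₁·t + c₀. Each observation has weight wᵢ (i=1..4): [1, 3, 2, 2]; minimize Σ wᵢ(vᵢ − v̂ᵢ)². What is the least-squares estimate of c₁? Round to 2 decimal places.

c₁ = 2.20

Compute the Gram sums: Σwᵢ·t·t = 449, Σwᵢ·t = 55, Σwᵢ·1 = 8.
Right-hand side: Σwᵢ·t·v = 960, Σwᵢ·v = 117.
Normal equations: [[449, 55]; [55, 8]]·[c₁, c₀]ᵀ = [960, 117]ᵀ.
Determinant 449·8 − 55² = 567.
c₁ = (960·8 − 55·117)/567 = 415/189; c₀ = (449·117 − 55·960)/567 = -89/189.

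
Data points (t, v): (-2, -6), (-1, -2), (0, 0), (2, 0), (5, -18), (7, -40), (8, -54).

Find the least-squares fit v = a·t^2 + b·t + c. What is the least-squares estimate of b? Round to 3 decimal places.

b = 1.451

Forming XᵀX = [[7155, 979, 147]; [979, 147, 19]; [147, 19, 7]] and Xᵀv = [-5892, -788, -120]ᵀ gives XᵀX·[a, b, c]ᵀ = Xᵀv.
Inverting the 3×3 Gram matrix, [a, b, c]ᵀ = [-5869/5666, 8223/5666, 1899/2833]ᵀ.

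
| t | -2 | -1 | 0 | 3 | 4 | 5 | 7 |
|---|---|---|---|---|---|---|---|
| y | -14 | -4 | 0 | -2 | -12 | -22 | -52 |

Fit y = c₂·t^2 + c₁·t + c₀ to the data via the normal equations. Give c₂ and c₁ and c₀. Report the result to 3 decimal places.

Entries of MᵀM: Σt^2·t^2 = 3380, Σt^2·t = 550, Σt^2 = 104, Σt·t = 104, Σt = 16, Σ1 = 7.
For Mᵀy: Σt^2·y = -3368, Σt·y = -496, Σy = -106.
So MᵀM·[c₂, c₁, c₀]ᵀ = Mᵀy: [[3380, 550, 104]; [550, 104, 16]; [104, 16, 7]]·[c₂, c₁, c₀]ᵀ = [-3368, -496, -106]ᵀ.
Inverting the 3×3 Gram matrix, [c₂, c₁, c₀]ᵀ = [-24312/15283, 55092/15283, 3854/15283]ᵀ.

c₂ = -1.591, c₁ = 3.605, c₀ = 0.252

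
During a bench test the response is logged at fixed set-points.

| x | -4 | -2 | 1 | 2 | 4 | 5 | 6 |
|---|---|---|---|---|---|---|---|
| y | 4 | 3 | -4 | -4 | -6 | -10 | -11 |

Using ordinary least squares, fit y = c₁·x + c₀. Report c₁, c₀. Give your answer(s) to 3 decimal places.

c₁ = -1.547, c₀ = -1.347

Forming MᵀM = [[102, 12]; [12, 7]] and Mᵀy = [-174, -28]ᵀ gives MᵀM·[c₁, c₀]ᵀ = Mᵀy.
Δ = 102·7 − 12² = 570.
c₁ = ((-174)·7 − 12·(-28))/570 = -147/95; c₀ = (102·(-28) − 12·(-174))/570 = -128/95.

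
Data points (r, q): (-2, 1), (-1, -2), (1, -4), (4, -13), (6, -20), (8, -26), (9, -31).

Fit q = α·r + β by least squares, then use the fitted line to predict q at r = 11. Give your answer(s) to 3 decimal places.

Normal-equation sums: Σr·r = 203, Σr = 25, Σ1 = 7.
Right-hand side: Σr·q = -663, Σq = -95.
det = 203·7 − 25² = 796.
α = ((-663)·7 − 25·(-95))/796 = -1133/398; β = (203·(-95) − 25·(-663))/796 = -1355/398.
At r = 11: q̂ = (-1133/398)·(11) + (-1355/398)·(1) = -6909/199.

q̂ = -34.719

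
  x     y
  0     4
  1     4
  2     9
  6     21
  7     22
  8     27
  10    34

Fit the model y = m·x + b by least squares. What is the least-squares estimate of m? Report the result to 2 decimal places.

m = 3.04

With design matrix A, AᵀA = [[254, 34]; [34, 7]] and Aᵀy = [858, 121]ᵀ.
Eliminating b: 7·(row 1) − 34·(row 2) gives 622·m = 7·858 − 34·121 = 1892, so m = 946/311.
Then b = (121 − 34·(946/311))/7 = 781/311.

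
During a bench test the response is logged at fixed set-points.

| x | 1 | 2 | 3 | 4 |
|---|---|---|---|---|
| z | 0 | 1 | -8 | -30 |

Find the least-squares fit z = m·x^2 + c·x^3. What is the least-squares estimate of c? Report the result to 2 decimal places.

c = -1.00

Sums needed: Σx^2·x^2 = 354, Σx^2·x^3 = 1300, Σx^3·x^3 = 4890.
And Σx^2·z = -548, Σx^3·z = -2128.
Normal equations: [[354, 1300]; [1300, 4890]]·[m, c]ᵀ = [-548, -2128]ᵀ.
Eliminating c: 4890·(row 1) − 1300·(row 2) gives 41060·m = 4890·(-548) − 1300·(-2128) = 86680, so m = 4334/2053.
Then c = ((-2128) − 1300·(4334/2053))/4890 = -10228/10265.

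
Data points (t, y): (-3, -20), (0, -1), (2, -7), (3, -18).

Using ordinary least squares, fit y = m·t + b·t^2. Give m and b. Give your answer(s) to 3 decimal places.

m = 0.399, b = -2.097

The normal equations are: 22·m + 8·b = -8;  8·m + 178·b = -370.
(Σt·t = 22, Σt·t^2 = 8, Σt^2·t^2 = 178, Σt·y = -8, Σt^2·y = -370.)
det = 22·178 − 8² = 3852.
m = ((-8)·178 − 8·(-370))/3852 = 128/321; b = (22·(-370) − 8·(-8))/3852 = -673/321.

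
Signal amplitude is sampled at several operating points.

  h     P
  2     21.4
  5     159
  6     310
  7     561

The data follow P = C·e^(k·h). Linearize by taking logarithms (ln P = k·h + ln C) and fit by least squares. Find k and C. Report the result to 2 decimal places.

k = 0.66, C = 5.82

Linearized form: ln P = k·h + ln C. From the 4 transformed points,
Σh = 20.0000, Σ(h)² = 114.0000, Σln P = 20.1986, Σh·ln P = 110.1988.
Normal system: [[114.0000, 20.0000]; [20.0000, 4]]·[k, ln C]ᵀ = [110.1988, 20.1986]ᵀ.
Δ = 114.0000·4 − (20.0000)² = 56.0000; k = (110.1988·4 − 20.0000·20.1986)/56.0000 = 0.65756, ln C = (114.0000·20.1986 − 20.0000·110.1988)/56.0000 = 1.76185, so C = exp(1.76185) = 5.82318.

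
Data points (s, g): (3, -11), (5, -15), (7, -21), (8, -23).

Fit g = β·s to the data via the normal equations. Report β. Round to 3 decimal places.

Entries of XᵀX: Σs·s = 147.
For Xᵀg: Σs·g = -439.
β = (-439)/147 = -2.98639.

β = -2.986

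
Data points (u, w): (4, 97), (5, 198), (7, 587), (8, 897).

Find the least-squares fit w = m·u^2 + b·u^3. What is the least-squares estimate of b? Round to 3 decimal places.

b = 2.015

The normal equations are: 7378·m + 53724·b = 92673;  53724·m + 399514·b = 691563.
Eliminating b: 399514·(row 1) − 53724·(row 2) gives 61346116·m = 399514·92673 − 53724·691563 = -129369690, so m = -64684845/30673058.
Then b = (691563 − 53724·(-64684845/30673058))/399514 = 61793781/30673058.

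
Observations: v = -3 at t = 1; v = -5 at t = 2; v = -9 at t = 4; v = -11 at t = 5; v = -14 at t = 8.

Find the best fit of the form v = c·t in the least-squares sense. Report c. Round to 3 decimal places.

c = -1.964

Setting ∂/∂c … = 0 gives: 110·c = -216.
(Σt·t = 110, Σt·v = -216.)
Hence c = -216 / 110 ≈ -1.96364.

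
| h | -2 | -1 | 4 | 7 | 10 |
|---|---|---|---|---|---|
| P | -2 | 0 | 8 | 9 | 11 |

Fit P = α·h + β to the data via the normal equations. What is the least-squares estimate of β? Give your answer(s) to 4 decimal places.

β = 1.2510

Entries of AᵀA: Σh·h = 170, Σh = 18, Σ1 = 5.
Right-hand side: Σh·P = 209, ΣP = 26.
Normal equations: [[170, 18]; [18, 5]]·[α, β]ᵀ = [209, 26]ᵀ.
det = 170·5 − 18² = 526.
α = (209·5 − 18·26)/526 = 577/526; β = (170·26 − 18·209)/526 = 329/263.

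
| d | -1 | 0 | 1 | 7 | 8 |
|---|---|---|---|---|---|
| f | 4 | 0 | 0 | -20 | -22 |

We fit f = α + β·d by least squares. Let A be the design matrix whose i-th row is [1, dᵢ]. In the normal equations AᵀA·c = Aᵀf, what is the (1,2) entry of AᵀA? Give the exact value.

Row 1 ↔ basis 1, column 2 ↔ basis d, so (AᵀA)_{1,2} = Σᵢ d = (1)·(-1) + (1)·(0) + (1)·(1) + (1)·(7) + (1)·(8) = 15.

15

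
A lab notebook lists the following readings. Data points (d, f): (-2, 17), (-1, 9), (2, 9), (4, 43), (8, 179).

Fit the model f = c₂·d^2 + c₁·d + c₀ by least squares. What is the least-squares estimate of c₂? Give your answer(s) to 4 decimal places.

XᵀX·[c₂, c₁, c₀]ᵀ = Xᵀf reads: 4385·c₂ + 575·c₁ + 89·c₀ = 12257;  575·c₂ + 89·c₁ + 11·c₀ = 1579;  89·c₂ + 11·c₁ + 5·c₀ = 257.
(Σd^2·d^2 = 4385, Σd^2·d = 575, Σd^2 = 89, Σd·d = 89, Σd = 11, Σ1 = 5, Σd^2·f = 12257, Σd·f = 1579, Σf = 257.)
Inverting the 3×3 Gram matrix, [c₂, c₁, c₀]ᵀ = [11819/3927, -2579/1309, 1213/561]ᵀ.

c₂ = 3.0097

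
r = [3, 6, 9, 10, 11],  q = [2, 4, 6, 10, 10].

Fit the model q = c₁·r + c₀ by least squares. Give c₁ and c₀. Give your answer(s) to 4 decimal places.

With design matrix X, XᵀX = [[347, 39]; [39, 5]] and Xᵀq = [294, 32]ᵀ.
det = 347·5 − 39² = 214.
c₁ = (294·5 − 39·32)/214 = 111/107; c₀ = (347·32 − 39·294)/214 = -181/107.

c₁ = 1.0374, c₀ = -1.6916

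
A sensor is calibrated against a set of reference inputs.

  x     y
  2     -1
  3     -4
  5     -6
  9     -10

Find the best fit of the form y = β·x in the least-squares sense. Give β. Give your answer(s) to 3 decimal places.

Entries of MᵀM: Σx·x = 119.
Right-hand side: Σx·y = -134.
β = (-134)/119 = -1.12605.

β = -1.126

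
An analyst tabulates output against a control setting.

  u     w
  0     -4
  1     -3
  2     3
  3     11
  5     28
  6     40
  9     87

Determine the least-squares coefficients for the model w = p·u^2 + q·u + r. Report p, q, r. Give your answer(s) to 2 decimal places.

p = 0.90, q = 2.11, r = -4.66

Entries of XᵀX: Σu^2·u^2 = 8580, Σu^2·u = 1106, Σu^2 = 156, Σu·u = 156, Σu = 26, Σ1 = 7.
For Xᵀw: Σu^2·w = 9295, Σu·w = 1199, Σw = 162.
XᵀX·[p, q, r]ᵀ = Xᵀw becomes [[8580, 1106, 156]; [1106, 156, 26]; [156, 26, 7]]·[p, q, r]ᵀ = [9295, 1199, 162]ᵀ.
Solving the 3×3 system (Gaussian elimination) gives p = 81623/91042, q = 191789/91042, r = -212207/45521.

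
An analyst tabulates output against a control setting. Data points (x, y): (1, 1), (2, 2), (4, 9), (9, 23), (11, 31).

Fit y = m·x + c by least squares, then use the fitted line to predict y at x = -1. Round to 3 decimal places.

From the data, Σx·x = 223, Σx = 27, Σ1 = 5.
For Mᵀy: Σx·y = 589, Σy = 66.
Eliminating c: 5·(row 1) − 27·(row 2) gives 386·m = 5·589 − 27·66 = 1163, so m = 1163/386.
Then c = (66 − 27·(1163/386))/5 = -1185/386.
At x = -1: ŷ = (1163/386)·(-1) + (-1185/386)·(1) = -1174/193.

ŷ = -6.083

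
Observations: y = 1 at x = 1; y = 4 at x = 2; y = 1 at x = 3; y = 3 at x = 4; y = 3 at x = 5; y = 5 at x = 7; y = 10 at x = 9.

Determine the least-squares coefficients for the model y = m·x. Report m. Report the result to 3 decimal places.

Compute the Gram sums: Σx·x = 185.
And Σx·y = 164.
Normal equations: [[185]]·[m]ᵀ = [164]ᵀ.
m = 164/185 = 0.886486.

m = 0.886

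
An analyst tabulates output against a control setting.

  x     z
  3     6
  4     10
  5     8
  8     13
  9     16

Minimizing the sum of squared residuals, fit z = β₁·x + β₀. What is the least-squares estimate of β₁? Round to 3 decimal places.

With design matrix M, MᵀM = [[195, 29]; [29, 5]] and Mᵀz = [346, 53]ᵀ.
Eliminating β₀: 5·(row 1) − 29·(row 2) gives 134·β₁ = 5·346 − 29·53 = 193, so β₁ = 193/134.
Then β₀ = (53 − 29·(193/134))/5 = 301/134.

β₁ = 1.440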